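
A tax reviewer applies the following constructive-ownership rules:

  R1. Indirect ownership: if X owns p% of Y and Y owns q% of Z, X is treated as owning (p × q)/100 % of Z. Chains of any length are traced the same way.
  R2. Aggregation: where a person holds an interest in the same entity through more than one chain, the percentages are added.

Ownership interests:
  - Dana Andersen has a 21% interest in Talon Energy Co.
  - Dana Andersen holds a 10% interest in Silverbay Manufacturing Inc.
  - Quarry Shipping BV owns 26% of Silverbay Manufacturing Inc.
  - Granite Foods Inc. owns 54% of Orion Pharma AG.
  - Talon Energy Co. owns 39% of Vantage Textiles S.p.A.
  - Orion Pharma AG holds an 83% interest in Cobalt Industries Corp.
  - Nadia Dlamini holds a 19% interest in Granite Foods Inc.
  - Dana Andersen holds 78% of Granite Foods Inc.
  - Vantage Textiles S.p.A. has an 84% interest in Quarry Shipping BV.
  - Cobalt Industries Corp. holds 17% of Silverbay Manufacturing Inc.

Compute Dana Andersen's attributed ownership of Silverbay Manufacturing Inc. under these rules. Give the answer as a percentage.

17.731828%

Chain via Talon Energy Co. → Vantage Textiles S.p.A. → Quarry Shipping BV (R1): 21% × 39% × 84% × 26% = 1.788696% of Silverbay Manufacturing Inc.
Chain via Granite Foods Inc. → Orion Pharma AG → Cobalt Industries Corp. (R1): 78% × 54% × 83% × 17% = 5.943132% of Silverbay Manufacturing Inc.
Direct interest in Silverbay Manufacturing Inc: 10%.
Aggregating (R2): 1.788696% + 5.943132% + 10% = 17.731828%.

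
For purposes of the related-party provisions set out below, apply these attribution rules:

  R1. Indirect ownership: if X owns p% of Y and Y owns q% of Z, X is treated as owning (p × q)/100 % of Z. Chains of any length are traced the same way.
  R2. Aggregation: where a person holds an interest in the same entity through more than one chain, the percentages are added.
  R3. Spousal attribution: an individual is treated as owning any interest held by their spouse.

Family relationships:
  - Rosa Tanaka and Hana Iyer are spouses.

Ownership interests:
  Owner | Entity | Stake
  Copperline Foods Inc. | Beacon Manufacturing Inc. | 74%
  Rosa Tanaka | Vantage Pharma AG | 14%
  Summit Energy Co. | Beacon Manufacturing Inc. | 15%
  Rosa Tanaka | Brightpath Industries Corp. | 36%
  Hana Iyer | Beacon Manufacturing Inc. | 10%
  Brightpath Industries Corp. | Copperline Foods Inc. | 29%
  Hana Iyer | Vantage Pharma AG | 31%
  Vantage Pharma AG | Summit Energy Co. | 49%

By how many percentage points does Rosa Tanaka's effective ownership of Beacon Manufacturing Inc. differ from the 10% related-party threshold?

11.0331

By spousal attribution (R3), Rosa Tanaka is treated as also owning Hana Iyer's interest in Vantage Pharma AG, giving 14% + 31% = 45%.
By spousal attribution (R3), Rosa Tanaka is treated as owning Hana Iyer's 10% interest in Beacon Manufacturing Inc.
Chain via Brightpath Industries Corp. → Copperline Foods Inc. (R1): 36% × 29% × 74% = 7.7256% of Beacon Manufacturing Inc.
Chain via Vantage Pharma AG → Summit Energy Co. (R1): 45% × 49% × 15% = 3.3075% of Beacon Manufacturing Inc.
Direct interest in Beacon Manufacturing Inc: 10%.
Aggregating (R2): 7.7256% + 3.3075% + 10% = 21.0331%.
21.0331% exceeds the 10% threshold by 11.0331 percentage points.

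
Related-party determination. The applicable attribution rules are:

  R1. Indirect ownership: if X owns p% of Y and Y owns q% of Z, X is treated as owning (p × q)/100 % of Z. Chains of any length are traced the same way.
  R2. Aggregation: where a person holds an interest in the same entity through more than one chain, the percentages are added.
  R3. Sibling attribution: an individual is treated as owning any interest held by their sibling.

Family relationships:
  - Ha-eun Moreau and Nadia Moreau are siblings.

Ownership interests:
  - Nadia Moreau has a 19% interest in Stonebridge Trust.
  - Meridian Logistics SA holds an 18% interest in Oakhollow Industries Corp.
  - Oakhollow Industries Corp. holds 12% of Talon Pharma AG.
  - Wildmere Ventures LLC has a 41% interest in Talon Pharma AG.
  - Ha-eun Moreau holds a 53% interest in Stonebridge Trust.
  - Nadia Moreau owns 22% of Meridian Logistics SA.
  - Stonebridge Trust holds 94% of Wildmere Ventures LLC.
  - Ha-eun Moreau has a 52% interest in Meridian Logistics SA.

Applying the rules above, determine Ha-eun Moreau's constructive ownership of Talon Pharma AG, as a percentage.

By sibling attribution (R3), Ha-eun Moreau is treated as also owning Nadia Moreau's interest in Stonebridge Trust, giving 53% + 19% = 72%.
By sibling attribution (R3), Ha-eun Moreau is treated as also owning Nadia Moreau's interest in Meridian Logistics SA, giving 52% + 22% = 74%.
Chain via Stonebridge Trust → Wildmere Ventures LLC (R1): 72% × 94% × 41% = 27.7488% of Talon Pharma AG.
Chain via Meridian Logistics SA → Oakhollow Industries Corp. (R1): 74% × 18% × 12% = 1.5984% of Talon Pharma AG.
Aggregating (R2): 27.7488% + 1.5984% = 29.3472%.

29.3472%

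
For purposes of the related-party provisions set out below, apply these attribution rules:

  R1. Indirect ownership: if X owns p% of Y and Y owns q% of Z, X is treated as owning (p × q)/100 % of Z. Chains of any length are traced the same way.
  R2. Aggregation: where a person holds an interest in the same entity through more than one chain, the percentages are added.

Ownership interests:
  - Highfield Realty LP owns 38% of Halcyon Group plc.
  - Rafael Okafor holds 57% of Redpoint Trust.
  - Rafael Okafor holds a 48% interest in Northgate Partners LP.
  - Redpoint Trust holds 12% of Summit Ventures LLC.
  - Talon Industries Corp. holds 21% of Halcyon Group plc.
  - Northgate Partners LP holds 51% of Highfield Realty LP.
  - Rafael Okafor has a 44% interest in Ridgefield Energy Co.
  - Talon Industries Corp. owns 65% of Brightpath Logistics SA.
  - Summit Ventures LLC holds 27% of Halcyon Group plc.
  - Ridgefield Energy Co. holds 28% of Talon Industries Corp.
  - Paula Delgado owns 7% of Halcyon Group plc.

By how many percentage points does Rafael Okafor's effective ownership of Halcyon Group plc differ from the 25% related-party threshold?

11.2636

Chain via Redpoint Trust → Summit Ventures LLC (R1): 57% × 12% × 27% = 1.8468% of Halcyon Group plc.
Chain via Ridgefield Energy Co. → Talon Industries Corp. (R1): 44% × 28% × 21% = 2.5872% of Halcyon Group plc.
Chain via Northgate Partners LP → Highfield Realty LP (R1): 48% × 51% × 38% = 9.3024% of Halcyon Group plc.
Aggregating (R2): 1.8468% + 2.5872% + 9.3024% = 13.7364%.
13.7364% falls short of the 25% threshold by 11.2636 percentage points.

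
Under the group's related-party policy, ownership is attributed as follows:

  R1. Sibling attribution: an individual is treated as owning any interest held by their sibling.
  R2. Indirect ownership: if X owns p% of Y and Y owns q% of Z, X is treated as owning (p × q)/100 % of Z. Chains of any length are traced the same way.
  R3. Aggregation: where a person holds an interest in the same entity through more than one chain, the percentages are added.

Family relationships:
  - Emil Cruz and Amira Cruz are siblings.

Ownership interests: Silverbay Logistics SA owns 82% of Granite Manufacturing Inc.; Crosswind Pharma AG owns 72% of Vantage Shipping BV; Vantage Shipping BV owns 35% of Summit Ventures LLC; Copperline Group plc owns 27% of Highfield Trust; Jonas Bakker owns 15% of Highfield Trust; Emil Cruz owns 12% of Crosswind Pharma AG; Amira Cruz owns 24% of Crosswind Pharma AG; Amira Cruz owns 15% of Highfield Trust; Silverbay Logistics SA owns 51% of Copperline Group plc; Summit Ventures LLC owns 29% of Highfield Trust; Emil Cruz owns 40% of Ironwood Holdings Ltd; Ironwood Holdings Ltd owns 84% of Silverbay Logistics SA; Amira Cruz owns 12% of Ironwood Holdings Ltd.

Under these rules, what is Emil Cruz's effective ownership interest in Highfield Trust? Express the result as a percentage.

23.645616%

By sibling attribution (R1), Emil Cruz is treated as also owning Amira Cruz's interest in Ironwood Holdings Ltd, giving 40% + 12% = 52%.
By sibling attribution (R1), Emil Cruz is treated as also owning Amira Cruz's interest in Crosswind Pharma AG, giving 12% + 24% = 36%.
By sibling attribution (R1), Emil Cruz is treated as owning Amira Cruz's 15% interest in Highfield Trust.
Chain via Ironwood Holdings Ltd → Silverbay Logistics SA → Copperline Group plc (R2): 52% × 84% × 51% × 27% = 6.014736% of Highfield Trust.
Chain via Crosswind Pharma AG → Vantage Shipping BV → Summit Ventures LLC (R2): 36% × 72% × 35% × 29% = 2.63088% of Highfield Trust.
Direct interest in Highfield Trust: 15%.
Aggregating (R3): 6.014736% + 2.63088% + 15% = 23.645616%.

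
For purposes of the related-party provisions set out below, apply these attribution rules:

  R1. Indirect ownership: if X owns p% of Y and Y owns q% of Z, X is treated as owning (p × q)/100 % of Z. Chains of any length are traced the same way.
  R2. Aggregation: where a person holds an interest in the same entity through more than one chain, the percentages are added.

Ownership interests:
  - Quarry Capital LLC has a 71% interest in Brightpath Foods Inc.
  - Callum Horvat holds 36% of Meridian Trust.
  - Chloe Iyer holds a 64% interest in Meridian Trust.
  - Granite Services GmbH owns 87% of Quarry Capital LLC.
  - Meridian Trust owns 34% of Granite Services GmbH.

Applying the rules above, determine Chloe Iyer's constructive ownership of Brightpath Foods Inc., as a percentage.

Chain via Meridian Trust → Granite Services GmbH → Quarry Capital LLC (R1): 64% × 34% × 87% × 71% = 13.441152% of Brightpath Foods Inc.

13.441152%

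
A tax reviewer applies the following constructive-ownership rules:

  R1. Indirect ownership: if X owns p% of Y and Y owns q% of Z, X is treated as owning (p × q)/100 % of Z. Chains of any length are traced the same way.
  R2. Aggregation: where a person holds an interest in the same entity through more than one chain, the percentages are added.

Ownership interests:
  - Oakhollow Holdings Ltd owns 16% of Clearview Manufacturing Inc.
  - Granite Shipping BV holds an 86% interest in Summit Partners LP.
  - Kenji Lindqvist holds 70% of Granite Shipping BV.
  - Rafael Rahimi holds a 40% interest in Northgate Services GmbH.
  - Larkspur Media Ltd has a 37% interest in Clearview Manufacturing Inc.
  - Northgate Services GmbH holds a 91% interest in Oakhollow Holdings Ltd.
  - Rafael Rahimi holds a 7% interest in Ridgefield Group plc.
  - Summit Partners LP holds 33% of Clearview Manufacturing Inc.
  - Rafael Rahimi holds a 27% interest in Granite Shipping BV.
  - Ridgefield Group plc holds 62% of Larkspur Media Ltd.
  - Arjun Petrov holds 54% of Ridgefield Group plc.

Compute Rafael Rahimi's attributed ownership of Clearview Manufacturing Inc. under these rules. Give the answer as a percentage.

Chain via Granite Shipping BV → Summit Partners LP (R1): 27% × 86% × 33% = 7.6626% of Clearview Manufacturing Inc.
Chain via Ridgefield Group plc → Larkspur Media Ltd (R1): 7% × 62% × 37% = 1.6058% of Clearview Manufacturing Inc.
Chain via Northgate Services GmbH → Oakhollow Holdings Ltd (R1): 40% × 91% × 16% = 5.824% of Clearview Manufacturing Inc.
Aggregating (R2): 7.6626% + 1.6058% + 5.824% = 15.0924%.

15.0924%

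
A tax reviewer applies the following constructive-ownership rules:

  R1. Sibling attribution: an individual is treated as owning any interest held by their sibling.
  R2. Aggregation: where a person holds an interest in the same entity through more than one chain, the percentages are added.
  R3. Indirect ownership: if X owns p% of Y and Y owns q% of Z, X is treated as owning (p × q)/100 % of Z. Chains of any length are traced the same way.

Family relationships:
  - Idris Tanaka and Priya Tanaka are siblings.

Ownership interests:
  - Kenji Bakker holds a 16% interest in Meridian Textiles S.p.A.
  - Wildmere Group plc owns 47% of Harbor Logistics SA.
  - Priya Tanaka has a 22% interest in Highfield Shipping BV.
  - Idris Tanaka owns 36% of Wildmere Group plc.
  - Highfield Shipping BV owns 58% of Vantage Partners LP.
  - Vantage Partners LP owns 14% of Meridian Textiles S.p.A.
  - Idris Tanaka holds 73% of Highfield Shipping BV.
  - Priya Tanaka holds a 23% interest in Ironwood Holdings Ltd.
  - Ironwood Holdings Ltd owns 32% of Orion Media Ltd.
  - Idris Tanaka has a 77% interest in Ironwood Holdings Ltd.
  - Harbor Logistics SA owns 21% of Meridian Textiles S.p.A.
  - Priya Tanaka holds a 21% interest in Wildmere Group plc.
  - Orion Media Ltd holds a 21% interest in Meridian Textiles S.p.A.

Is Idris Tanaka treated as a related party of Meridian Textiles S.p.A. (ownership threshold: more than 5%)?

By sibling attribution (R1), Idris Tanaka is treated as also owning Priya Tanaka's interest in Ironwood Holdings Ltd, giving 77% + 23% = 100%.
By sibling attribution (R1), Idris Tanaka is treated as also owning Priya Tanaka's interest in Highfield Shipping BV, giving 73% + 22% = 95%.
By sibling attribution (R1), Idris Tanaka is treated as also owning Priya Tanaka's interest in Wildmere Group plc, giving 36% + 21% = 57%.
Chain via Ironwood Holdings Ltd → Orion Media Ltd (R3): 100% × 32% × 21% = 6.72% of Meridian Textiles S.p.A.
Chain via Highfield Shipping BV → Vantage Partners LP (R3): 95% × 58% × 14% = 7.714% of Meridian Textiles S.p.A.
Chain via Wildmere Group plc → Harbor Logistics SA (R3): 57% × 47% × 21% = 5.6259% of Meridian Textiles S.p.A.
Aggregating (R2): 6.72% + 7.714% + 5.6259% = 20.0599%.
20.0599% exceeds the 5% threshold, so Idris is a related party to Meridian Textiles S.p.A.

Yes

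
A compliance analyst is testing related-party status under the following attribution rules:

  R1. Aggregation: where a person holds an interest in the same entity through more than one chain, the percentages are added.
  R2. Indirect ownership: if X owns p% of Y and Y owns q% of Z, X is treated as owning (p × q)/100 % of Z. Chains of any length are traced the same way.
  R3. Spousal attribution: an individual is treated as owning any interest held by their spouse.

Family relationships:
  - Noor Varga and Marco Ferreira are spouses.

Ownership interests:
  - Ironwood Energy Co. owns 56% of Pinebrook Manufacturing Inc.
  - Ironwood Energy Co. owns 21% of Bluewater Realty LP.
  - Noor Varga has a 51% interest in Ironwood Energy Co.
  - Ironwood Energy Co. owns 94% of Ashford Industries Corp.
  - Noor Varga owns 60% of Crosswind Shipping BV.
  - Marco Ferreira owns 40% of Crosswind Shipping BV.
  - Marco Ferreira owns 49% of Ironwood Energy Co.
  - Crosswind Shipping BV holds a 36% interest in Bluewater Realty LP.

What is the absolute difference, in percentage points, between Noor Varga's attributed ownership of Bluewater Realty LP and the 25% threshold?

By spousal attribution (R3), Noor Varga is treated as also owning Marco Ferreira's interest in Ironwood Energy Co, giving 51% + 49% = 100%.
By spousal attribution (R3), Noor Varga is treated as also owning Marco Ferreira's interest in Crosswind Shipping BV, giving 60% + 40% = 100%.
Chain via Ironwood Energy Co. (R2): 100% × 21% = 21% of Bluewater Realty LP.
Chain via Crosswind Shipping BV (R2): 100% × 36% = 36% of Bluewater Realty LP.
Aggregating (R1): 21% + 36% = 57%.
57% exceeds the 25% threshold by 32 percentage points.

32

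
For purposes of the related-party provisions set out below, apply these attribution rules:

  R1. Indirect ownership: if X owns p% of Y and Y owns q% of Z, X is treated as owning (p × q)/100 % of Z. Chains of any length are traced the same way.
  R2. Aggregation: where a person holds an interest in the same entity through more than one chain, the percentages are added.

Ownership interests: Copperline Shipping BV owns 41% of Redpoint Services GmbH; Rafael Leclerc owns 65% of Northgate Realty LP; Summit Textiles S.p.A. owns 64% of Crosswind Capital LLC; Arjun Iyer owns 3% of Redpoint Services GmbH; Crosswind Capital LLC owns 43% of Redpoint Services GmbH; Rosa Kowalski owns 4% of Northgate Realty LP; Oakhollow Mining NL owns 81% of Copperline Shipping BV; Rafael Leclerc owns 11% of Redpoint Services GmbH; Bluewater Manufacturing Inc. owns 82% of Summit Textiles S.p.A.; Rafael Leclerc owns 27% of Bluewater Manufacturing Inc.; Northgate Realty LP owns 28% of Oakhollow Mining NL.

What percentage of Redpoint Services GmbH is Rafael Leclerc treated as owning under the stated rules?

Chain via Bluewater Manufacturing Inc. → Summit Textiles S.p.A. → Crosswind Capital LLC (R1): 27% × 82% × 64% × 43% = 6.092928% of Redpoint Services GmbH.
Chain via Northgate Realty LP → Oakhollow Mining NL → Copperline Shipping BV (R1): 65% × 28% × 81% × 41% = 6.04422% of Redpoint Services GmbH.
Direct interest in Redpoint Services GmbH: 11%.
Aggregating (R2): 6.092928% + 6.04422% + 11% = 23.137148%.

23.137148%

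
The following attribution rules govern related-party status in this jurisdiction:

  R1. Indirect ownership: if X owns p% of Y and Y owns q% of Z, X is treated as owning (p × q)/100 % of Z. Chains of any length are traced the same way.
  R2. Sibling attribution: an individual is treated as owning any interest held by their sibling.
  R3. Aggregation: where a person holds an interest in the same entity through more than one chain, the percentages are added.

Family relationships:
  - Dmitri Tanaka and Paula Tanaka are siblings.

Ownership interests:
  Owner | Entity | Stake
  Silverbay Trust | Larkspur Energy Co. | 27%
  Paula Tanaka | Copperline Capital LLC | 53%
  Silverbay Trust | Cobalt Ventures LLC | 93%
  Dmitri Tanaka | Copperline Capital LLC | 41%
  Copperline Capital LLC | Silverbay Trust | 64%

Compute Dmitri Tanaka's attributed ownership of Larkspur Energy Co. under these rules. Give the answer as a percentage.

By sibling attribution (R2), Dmitri Tanaka is treated as also owning Paula Tanaka's interest in Copperline Capital LLC, giving 41% + 53% = 94%.
Chain via Copperline Capital LLC → Silverbay Trust (R1): 94% × 64% × 27% = 16.2432% of Larkspur Energy Co.

16.2432%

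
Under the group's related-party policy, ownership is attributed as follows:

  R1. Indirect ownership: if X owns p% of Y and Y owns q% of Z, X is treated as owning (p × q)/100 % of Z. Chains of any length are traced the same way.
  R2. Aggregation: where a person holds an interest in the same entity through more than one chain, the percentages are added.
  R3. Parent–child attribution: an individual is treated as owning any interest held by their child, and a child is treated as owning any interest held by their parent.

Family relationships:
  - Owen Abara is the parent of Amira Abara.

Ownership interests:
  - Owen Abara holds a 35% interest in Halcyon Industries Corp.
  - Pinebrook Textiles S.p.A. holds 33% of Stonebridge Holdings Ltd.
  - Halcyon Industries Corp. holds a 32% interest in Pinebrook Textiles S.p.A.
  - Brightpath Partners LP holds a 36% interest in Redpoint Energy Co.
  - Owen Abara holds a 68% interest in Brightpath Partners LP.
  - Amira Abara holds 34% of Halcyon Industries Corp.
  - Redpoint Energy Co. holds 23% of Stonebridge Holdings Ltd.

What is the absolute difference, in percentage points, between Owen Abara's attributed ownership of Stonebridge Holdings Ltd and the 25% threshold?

12.0832

By parent–child attribution (R3), Owen Abara is treated as also owning Amira Abara's interest in Halcyon Industries Corp, giving 35% + 34% = 69%.
Chain via Halcyon Industries Corp. → Pinebrook Textiles S.p.A. (R1): 69% × 32% × 33% = 7.2864% of Stonebridge Holdings Ltd.
Chain via Brightpath Partners LP → Redpoint Energy Co. (R1): 68% × 36% × 23% = 5.6304% of Stonebridge Holdings Ltd.
Aggregating (R2): 7.2864% + 5.6304% = 12.9168%.
12.9168% falls short of the 25% threshold by 12.0832 percentage points.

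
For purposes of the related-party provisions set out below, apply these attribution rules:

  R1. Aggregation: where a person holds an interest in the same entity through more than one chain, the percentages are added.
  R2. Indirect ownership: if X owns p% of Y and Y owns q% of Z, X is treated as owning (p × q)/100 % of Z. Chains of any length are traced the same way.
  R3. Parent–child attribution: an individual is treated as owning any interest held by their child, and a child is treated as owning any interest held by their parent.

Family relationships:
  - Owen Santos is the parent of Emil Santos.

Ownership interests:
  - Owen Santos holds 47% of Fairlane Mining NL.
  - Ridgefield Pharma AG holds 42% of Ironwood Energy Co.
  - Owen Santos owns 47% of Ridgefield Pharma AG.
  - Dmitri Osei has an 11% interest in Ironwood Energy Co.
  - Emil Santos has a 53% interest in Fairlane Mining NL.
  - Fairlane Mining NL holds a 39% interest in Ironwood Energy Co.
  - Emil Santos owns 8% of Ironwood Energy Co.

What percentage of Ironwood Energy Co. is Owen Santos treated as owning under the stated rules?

By parent–child attribution (R3), Owen Santos is treated as also owning Emil Santos's interest in Fairlane Mining NL, giving 47% + 53% = 100%.
By parent–child attribution (R3), Owen Santos is treated as owning Emil Santos's 8% interest in Ironwood Energy Co.
Chain via Ridgefield Pharma AG (R2): 47% × 42% = 19.74% of Ironwood Energy Co.
Chain via Fairlane Mining NL (R2): 100% × 39% = 39% of Ironwood Energy Co.
Direct interest in Ironwood Energy Co: 8%.
Aggregating (R1): 19.74% + 39% + 8% = 66.74%.

66.74%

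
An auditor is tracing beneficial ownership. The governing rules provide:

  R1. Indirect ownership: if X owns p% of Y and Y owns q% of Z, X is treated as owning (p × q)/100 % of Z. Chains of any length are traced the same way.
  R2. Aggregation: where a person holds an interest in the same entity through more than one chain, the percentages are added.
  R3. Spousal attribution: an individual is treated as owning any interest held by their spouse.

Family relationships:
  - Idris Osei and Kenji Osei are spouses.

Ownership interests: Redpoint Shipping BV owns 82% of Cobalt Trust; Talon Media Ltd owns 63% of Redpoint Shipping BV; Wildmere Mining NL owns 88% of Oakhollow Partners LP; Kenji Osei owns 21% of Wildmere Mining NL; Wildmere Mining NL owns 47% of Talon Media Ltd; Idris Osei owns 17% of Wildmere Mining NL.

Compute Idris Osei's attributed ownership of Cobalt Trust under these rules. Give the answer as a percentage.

By spousal attribution (R3), Idris Osei is treated as also owning Kenji Osei's interest in Wildmere Mining NL, giving 17% + 21% = 38%.
Chain via Wildmere Mining NL → Talon Media Ltd → Redpoint Shipping BV (R1): 38% × 47% × 63% × 82% = 9.226476% of Cobalt Trust.

9.226476%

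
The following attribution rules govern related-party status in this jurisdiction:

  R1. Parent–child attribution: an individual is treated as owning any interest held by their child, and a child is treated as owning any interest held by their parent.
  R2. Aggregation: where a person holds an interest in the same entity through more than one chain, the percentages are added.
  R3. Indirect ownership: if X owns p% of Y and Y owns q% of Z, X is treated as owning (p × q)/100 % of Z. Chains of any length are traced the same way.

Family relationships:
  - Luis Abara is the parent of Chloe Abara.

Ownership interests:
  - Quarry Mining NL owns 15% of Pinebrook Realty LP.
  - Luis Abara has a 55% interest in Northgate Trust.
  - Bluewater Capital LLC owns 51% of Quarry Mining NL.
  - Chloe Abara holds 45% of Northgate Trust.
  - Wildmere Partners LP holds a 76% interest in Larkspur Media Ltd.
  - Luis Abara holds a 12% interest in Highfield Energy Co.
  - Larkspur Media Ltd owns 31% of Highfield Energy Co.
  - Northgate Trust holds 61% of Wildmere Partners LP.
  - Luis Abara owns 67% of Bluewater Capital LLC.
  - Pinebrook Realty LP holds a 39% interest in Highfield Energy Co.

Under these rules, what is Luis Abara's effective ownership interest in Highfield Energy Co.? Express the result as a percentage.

28.370545%

By parent–child attribution (R1), Luis Abara is treated as also owning Chloe Abara's interest in Northgate Trust, giving 55% + 45% = 100%.
Chain via Northgate Trust → Wildmere Partners LP → Larkspur Media Ltd (R3): 100% × 61% × 76% × 31% = 14.3716% of Highfield Energy Co.
Chain via Bluewater Capital LLC → Quarry Mining NL → Pinebrook Realty LP (R3): 67% × 51% × 15% × 39% = 1.998945% of Highfield Energy Co.
Direct interest in Highfield Energy Co: 12%.
Aggregating (R2): 14.3716% + 1.998945% + 12% = 28.370545%.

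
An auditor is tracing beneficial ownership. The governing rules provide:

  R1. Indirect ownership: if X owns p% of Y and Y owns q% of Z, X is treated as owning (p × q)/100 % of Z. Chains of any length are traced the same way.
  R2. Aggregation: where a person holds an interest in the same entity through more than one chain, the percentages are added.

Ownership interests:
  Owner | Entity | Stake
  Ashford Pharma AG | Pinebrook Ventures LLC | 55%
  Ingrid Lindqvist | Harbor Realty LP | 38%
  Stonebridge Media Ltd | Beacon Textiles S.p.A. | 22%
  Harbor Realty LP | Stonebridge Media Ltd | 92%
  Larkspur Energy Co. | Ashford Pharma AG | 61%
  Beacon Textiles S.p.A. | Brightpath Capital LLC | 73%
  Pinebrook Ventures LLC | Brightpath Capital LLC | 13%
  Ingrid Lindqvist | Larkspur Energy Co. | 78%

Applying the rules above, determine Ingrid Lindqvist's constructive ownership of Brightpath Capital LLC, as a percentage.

Chain via Harbor Realty LP → Stonebridge Media Ltd → Beacon Textiles S.p.A. (R1): 38% × 92% × 22% × 73% = 5.614576% of Brightpath Capital LLC.
Chain via Larkspur Energy Co. → Ashford Pharma AG → Pinebrook Ventures LLC (R1): 78% × 61% × 55% × 13% = 3.40197% of Brightpath Capital LLC.
Aggregating (R2): 5.614576% + 3.40197% = 9.016546%.

9.016546%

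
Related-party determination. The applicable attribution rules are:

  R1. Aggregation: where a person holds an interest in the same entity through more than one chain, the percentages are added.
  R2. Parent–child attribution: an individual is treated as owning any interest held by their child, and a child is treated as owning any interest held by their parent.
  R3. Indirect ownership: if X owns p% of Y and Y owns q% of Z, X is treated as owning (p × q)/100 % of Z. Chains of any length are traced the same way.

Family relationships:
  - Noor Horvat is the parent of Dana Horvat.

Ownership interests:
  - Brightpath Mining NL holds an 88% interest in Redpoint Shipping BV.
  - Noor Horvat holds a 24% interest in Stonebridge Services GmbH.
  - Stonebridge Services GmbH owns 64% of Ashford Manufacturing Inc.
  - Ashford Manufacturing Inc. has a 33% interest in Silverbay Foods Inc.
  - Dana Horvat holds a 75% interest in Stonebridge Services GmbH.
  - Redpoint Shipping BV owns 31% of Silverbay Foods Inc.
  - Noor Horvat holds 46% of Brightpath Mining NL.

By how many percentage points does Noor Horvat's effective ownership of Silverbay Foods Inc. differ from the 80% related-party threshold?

46.5424

By parent–child attribution (R2), Noor Horvat is treated as also owning Dana Horvat's interest in Stonebridge Services GmbH, giving 24% + 75% = 99%.
Chain via Brightpath Mining NL → Redpoint Shipping BV (R3): 46% × 88% × 31% = 12.5488% of Silverbay Foods Inc.
Chain via Stonebridge Services GmbH → Ashford Manufacturing Inc. (R3): 99% × 64% × 33% = 20.9088% of Silverbay Foods Inc.
Aggregating (R1): 12.5488% + 20.9088% = 33.4576%.
33.4576% falls short of the 80% threshold by 46.5424 percentage points.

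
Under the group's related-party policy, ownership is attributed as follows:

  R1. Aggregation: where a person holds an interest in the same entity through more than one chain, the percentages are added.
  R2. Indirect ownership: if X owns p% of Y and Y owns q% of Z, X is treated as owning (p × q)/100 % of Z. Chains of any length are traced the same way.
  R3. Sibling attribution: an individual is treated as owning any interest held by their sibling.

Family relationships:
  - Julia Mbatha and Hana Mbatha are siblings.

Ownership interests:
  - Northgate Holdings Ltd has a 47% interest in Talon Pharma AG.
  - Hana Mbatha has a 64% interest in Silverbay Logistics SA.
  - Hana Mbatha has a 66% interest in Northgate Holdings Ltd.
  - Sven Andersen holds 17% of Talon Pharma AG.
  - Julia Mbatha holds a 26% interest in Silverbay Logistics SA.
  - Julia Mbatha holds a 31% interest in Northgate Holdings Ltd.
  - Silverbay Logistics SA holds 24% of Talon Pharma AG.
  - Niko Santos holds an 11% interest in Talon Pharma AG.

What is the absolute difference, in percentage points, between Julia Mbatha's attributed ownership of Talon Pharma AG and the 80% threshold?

By sibling attribution (R3), Julia Mbatha is treated as also owning Hana Mbatha's interest in Silverbay Logistics SA, giving 26% + 64% = 90%.
By sibling attribution (R3), Julia Mbatha is treated as also owning Hana Mbatha's interest in Northgate Holdings Ltd, giving 31% + 66% = 97%.
Chain via Silverbay Logistics SA (R2): 90% × 24% = 21.6% of Talon Pharma AG.
Chain via Northgate Holdings Ltd (R2): 97% × 47% = 45.59% of Talon Pharma AG.
Aggregating (R1): 21.6% + 45.59% = 67.19%.
67.19% falls short of the 80% threshold by 12.81 percentage points.

12.81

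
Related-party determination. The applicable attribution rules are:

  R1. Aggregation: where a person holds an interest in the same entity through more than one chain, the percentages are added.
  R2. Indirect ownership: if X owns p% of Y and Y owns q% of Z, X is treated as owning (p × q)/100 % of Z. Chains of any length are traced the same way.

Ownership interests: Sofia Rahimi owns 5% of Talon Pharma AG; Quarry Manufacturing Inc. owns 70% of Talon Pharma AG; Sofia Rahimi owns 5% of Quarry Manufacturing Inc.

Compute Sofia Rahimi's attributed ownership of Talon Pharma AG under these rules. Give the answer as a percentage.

Chain via Quarry Manufacturing Inc. (R2): 5% × 70% = 3.5% of Talon Pharma AG.
Direct interest in Talon Pharma AG: 5%.
Aggregating (R1): 3.5% + 5% = 8.5%.

8.5%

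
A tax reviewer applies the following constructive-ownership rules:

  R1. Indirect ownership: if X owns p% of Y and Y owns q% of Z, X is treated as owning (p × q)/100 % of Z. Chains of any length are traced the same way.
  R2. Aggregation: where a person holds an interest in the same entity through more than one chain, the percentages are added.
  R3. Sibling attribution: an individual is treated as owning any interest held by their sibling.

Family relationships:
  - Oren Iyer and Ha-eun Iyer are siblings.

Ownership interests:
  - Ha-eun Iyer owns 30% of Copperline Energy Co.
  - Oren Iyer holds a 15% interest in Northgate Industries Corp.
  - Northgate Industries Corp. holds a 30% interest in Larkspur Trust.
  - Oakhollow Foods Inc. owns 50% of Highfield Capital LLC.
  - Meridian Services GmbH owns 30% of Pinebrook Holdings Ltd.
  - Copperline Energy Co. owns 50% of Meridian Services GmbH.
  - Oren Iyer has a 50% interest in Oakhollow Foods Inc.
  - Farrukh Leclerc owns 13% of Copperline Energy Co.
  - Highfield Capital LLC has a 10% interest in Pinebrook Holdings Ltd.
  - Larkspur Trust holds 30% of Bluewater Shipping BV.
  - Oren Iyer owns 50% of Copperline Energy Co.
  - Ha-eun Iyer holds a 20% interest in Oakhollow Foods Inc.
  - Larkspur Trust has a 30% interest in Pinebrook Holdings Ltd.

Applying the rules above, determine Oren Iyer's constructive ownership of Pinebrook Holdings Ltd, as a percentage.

16.85%

By sibling attribution (R3), Oren Iyer is treated as also owning Ha-eun Iyer's interest in Copperline Energy Co, giving 50% + 30% = 80%.
By sibling attribution (R3), Oren Iyer is treated as also owning Ha-eun Iyer's interest in Oakhollow Foods Inc, giving 50% + 20% = 70%.
Chain via Copperline Energy Co. → Meridian Services GmbH (R1): 80% × 50% × 30% = 12% of Pinebrook Holdings Ltd.
Chain via Oakhollow Foods Inc. → Highfield Capital LLC (R1): 70% × 50% × 10% = 3.5% of Pinebrook Holdings Ltd.
Chain via Northgate Industries Corp. → Larkspur Trust (R1): 15% × 30% × 30% = 1.35% of Pinebrook Holdings Ltd.
Aggregating (R2): 12% + 3.5% + 1.35% = 16.85%.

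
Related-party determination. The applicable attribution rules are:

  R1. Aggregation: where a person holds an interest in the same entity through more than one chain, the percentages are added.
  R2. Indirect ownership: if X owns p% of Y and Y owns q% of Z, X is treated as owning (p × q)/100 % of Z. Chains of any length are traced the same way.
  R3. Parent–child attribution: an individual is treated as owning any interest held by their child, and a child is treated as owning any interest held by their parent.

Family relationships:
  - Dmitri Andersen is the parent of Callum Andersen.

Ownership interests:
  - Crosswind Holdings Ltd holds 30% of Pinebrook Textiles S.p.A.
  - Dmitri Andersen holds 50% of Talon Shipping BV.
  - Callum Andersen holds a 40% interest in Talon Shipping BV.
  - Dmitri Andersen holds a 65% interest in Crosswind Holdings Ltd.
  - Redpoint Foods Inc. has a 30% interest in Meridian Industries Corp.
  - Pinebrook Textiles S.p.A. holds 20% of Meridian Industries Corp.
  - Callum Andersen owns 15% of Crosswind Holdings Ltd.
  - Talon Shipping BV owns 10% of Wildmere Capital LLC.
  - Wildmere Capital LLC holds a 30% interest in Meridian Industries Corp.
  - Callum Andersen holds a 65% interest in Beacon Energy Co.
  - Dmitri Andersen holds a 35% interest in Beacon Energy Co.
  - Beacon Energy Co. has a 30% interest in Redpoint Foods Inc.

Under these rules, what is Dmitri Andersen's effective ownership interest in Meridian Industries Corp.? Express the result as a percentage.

By parent–child attribution (R3), Dmitri Andersen is treated as also owning Callum Andersen's interest in Talon Shipping BV, giving 50% + 40% = 90%.
By parent–child attribution (R3), Dmitri Andersen is treated as also owning Callum Andersen's interest in Crosswind Holdings Ltd, giving 65% + 15% = 80%.
By parent–child attribution (R3), Dmitri Andersen is treated as also owning Callum Andersen's interest in Beacon Energy Co, giving 35% + 65% = 100%.
Chain via Talon Shipping BV → Wildmere Capital LLC (R2): 90% × 10% × 30% = 2.7% of Meridian Industries Corp.
Chain via Crosswind Holdings Ltd → Pinebrook Textiles S.p.A. (R2): 80% × 30% × 20% = 4.8% of Meridian Industries Corp.
Chain via Beacon Energy Co. → Redpoint Foods Inc. (R2): 100% × 30% × 30% = 9% of Meridian Industries Corp.
Aggregating (R1): 2.7% + 4.8% + 9% = 16.5%.

16.5%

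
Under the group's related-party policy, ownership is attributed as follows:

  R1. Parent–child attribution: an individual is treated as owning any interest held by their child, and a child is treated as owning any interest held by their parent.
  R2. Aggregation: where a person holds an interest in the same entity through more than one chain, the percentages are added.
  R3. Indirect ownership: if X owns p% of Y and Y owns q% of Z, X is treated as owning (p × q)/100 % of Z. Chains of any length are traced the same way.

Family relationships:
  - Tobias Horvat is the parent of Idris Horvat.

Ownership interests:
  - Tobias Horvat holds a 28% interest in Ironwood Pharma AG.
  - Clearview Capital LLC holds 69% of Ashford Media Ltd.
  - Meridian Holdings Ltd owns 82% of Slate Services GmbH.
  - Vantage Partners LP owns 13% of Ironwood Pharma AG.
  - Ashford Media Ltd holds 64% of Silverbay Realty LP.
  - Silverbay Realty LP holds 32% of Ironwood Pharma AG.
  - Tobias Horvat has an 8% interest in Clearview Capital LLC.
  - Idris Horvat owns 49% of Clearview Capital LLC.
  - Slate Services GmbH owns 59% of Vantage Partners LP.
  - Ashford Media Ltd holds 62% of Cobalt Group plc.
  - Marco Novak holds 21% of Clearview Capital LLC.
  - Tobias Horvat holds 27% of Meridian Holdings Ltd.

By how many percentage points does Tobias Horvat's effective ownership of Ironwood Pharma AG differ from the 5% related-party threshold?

32.752922

By parent–child attribution (R1), Tobias Horvat is treated as also owning Idris Horvat's interest in Clearview Capital LLC, giving 8% + 49% = 57%.
Chain via Clearview Capital LLC → Ashford Media Ltd → Silverbay Realty LP (R3): 57% × 69% × 64% × 32% = 8.054784% of Ironwood Pharma AG.
Chain via Meridian Holdings Ltd → Slate Services GmbH → Vantage Partners LP (R3): 27% × 82% × 59% × 13% = 1.698138% of Ironwood Pharma AG.
Direct interest in Ironwood Pharma AG: 28%.
Aggregating (R2): 8.054784% + 1.698138% + 28% = 37.752922%.
37.752922% exceeds the 5% threshold by 32.752922 percentage points.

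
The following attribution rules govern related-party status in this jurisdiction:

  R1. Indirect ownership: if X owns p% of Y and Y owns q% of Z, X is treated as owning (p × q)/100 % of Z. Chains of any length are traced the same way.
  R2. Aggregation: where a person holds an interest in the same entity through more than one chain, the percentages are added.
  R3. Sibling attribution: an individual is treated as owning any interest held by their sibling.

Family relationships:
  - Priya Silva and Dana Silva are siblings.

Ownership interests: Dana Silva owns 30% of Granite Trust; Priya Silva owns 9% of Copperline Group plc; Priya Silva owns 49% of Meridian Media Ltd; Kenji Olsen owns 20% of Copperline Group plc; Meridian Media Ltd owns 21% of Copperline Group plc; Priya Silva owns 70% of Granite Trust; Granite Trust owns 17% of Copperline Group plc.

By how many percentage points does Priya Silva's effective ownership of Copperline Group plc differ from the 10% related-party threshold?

By sibling attribution (R3), Priya Silva is treated as also owning Dana Silva's interest in Granite Trust, giving 70% + 30% = 100%.
Chain via Meridian Media Ltd (R1): 49% × 21% = 10.29% of Copperline Group plc.
Chain via Granite Trust (R1): 100% × 17% = 17% of Copperline Group plc.
Direct interest in Copperline Group plc: 9%.
Aggregating (R2): 10.29% + 17% + 9% = 36.29%.
36.29% exceeds the 10% threshold by 26.29 percentage points.

26.29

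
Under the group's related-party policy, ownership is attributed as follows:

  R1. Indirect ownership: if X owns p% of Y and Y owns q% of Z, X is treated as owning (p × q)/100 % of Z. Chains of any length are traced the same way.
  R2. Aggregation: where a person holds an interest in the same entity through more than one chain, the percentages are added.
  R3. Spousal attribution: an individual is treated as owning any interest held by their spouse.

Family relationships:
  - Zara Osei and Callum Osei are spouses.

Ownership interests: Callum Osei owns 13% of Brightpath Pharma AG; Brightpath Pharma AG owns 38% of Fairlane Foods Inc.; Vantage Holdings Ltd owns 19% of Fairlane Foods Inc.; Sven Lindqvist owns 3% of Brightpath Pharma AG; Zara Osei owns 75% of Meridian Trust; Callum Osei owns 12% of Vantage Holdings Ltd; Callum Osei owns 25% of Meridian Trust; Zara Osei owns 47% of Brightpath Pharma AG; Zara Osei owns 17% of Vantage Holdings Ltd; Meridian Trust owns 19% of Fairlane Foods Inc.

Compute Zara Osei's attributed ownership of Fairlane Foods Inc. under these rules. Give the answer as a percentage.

47.31%

By spousal attribution (R3), Zara Osei is treated as also owning Callum Osei's interest in Vantage Holdings Ltd, giving 17% + 12% = 29%.
By spousal attribution (R3), Zara Osei is treated as also owning Callum Osei's interest in Brightpath Pharma AG, giving 47% + 13% = 60%.
By spousal attribution (R3), Zara Osei is treated as also owning Callum Osei's interest in Meridian Trust, giving 75% + 25% = 100%.
Chain via Vantage Holdings Ltd (R1): 29% × 19% = 5.51% of Fairlane Foods Inc.
Chain via Brightpath Pharma AG (R1): 60% × 38% = 22.8% of Fairlane Foods Inc.
Chain via Meridian Trust (R1): 100% × 19% = 19% of Fairlane Foods Inc.
Aggregating (R2): 5.51% + 22.8% + 19% = 47.31%.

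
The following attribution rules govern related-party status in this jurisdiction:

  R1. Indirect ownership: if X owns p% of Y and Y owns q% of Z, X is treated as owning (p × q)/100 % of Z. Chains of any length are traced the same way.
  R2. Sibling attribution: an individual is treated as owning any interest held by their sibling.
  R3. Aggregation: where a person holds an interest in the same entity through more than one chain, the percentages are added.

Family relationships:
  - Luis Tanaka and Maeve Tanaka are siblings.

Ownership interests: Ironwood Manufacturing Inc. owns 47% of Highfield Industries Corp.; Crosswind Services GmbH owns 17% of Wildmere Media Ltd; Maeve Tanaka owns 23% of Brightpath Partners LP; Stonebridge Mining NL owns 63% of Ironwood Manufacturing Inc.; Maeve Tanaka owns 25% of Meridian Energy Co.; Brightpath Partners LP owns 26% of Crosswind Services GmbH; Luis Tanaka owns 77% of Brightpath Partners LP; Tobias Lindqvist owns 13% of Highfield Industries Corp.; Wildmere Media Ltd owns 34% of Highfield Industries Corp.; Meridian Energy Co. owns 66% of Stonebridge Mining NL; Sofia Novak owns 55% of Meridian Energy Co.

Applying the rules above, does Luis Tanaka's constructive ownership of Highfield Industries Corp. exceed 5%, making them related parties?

Yes

By sibling attribution (R2), Luis Tanaka is treated as also owning Maeve Tanaka's interest in Brightpath Partners LP, giving 77% + 23% = 100%.
By sibling attribution (R2), Luis Tanaka is treated as owning Maeve Tanaka's 25% interest in Meridian Energy Co.
Chain via Brightpath Partners LP → Crosswind Services GmbH → Wildmere Media Ltd (R1): 100% × 26% × 17% × 34% = 1.5028% of Highfield Industries Corp.
Chain via Meridian Energy Co. → Stonebridge Mining NL → Ironwood Manufacturing Inc. (R1): 25% × 66% × 63% × 47% = 4.88565% of Highfield Industries Corp.
Aggregating (R3): 1.5028% + 4.88565% = 6.38845%.
6.38845% exceeds the 5% threshold, so Luis is a related party to Highfield Industries Corp.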